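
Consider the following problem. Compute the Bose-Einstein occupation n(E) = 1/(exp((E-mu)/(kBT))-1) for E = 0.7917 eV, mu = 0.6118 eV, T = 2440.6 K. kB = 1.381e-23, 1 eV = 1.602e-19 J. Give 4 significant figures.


Step 1: (E - mu) = 0.1799 eV
Step 2: x = (E-mu)*eV/(kB*T) = 0.1799*1.602e-19/(1.381e-23*2440.6) = 0.8551
Step 3: exp(x) = 2.352
Step 4: n = 1/(exp(x)-1) = 0.7399

0.7399


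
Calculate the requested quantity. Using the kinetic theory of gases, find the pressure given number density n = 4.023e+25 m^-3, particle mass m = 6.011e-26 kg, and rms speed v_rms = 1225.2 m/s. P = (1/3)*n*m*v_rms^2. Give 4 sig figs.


Step 1: v_rms^2 = 1225.2^2 = 1.501e+06
Step 2: n*m = 4.023e+25*6.011e-26 = 2.418
Step 3: P = (1/3)*2.418*1.501e+06 = 1.21e+06 Pa

1.21e+06


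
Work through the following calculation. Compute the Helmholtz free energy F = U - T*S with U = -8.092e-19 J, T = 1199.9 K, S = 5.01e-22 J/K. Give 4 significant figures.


Step 1: T*S = 1199.9 * 5.01e-22 = 6.011e-19 J
Step 2: F = U - T*S = -8.092e-19 - 6.011e-19
Step 3: F = -1.41e-18 J

-1.41e-18


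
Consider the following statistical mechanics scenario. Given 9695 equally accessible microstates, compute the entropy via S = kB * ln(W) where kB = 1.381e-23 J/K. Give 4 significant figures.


Step 1: ln(W) = ln(9695) = 9.179
Step 2: S = kB * ln(W) = 1.381e-23 * 9.179
Step 3: S = 1.268e-22 J/K

1.268e-22


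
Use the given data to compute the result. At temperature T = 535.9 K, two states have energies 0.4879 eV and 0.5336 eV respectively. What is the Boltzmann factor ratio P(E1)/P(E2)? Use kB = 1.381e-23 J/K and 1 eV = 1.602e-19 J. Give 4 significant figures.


Step 1: Compute energy difference dE = E1 - E2 = 0.4879 - 0.5336 = -0.0457 eV
Step 2: Convert to Joules: dE_J = -0.0457 * 1.602e-19 = -7.321e-21 J
Step 3: Compute exponent = -dE_J / (kB * T) = -(-7.321e-21) / (1.381e-23 * 535.9) = 0.9892
Step 4: P(E1)/P(E2) = exp(0.9892) = 2.689

2.689


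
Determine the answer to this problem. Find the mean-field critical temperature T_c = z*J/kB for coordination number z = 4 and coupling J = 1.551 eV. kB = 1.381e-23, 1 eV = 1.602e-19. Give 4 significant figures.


Step 1: z*J = 4*1.551 = 6.204 eV
Step 2: Convert to Joules: 6.204*1.602e-19 = 9.939e-19 J
Step 3: T_c = 9.939e-19 / 1.381e-23 = 7.197e+04 K

7.197e+04


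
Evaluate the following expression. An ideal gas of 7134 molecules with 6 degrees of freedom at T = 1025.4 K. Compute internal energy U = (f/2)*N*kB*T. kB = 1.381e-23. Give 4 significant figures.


Step 1: f/2 = 6/2 = 3.0
Step 2: N*kB*T = 7134*1.381e-23*1025.4 = 1.01e-16
Step 3: U = 3.0 * 1.01e-16 = 3.031e-16 J

3.031e-16


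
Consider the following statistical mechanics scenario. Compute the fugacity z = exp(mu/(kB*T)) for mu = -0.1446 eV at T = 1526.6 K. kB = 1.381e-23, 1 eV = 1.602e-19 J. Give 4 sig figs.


Step 1: Convert mu to Joules: -0.1446*1.602e-19 = -2.316e-20 J
Step 2: kB*T = 1.381e-23*1526.6 = 2.108e-20 J
Step 3: mu/(kB*T) = -1.099
Step 4: z = exp(-1.099) = 0.3333

0.3333


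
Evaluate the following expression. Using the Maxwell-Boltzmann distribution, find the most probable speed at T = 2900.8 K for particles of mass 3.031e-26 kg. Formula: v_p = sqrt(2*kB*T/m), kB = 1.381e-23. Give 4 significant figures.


Step 1: Numerator = 2*kB*T = 2*1.381e-23*2900.8 = 8.012e-20
Step 2: Ratio = 8.012e-20 / 3.031e-26 = 2.643e+06
Step 3: v_p = sqrt(2.643e+06) = 1626 m/s

1626


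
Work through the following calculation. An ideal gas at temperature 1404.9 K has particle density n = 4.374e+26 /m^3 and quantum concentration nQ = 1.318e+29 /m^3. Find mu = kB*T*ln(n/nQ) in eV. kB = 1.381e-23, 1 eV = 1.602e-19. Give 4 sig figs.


Step 1: n/nQ = 4.374e+26/1.318e+29 = 0.003319
Step 2: ln(n/nQ) = -5.708
Step 3: mu = kB*T*ln(n/nQ) = 1.94e-20*-5.708 = -1.107e-19 J
Step 4: Convert to eV: -1.107e-19/1.602e-19 = -0.6913 eV

-0.6913


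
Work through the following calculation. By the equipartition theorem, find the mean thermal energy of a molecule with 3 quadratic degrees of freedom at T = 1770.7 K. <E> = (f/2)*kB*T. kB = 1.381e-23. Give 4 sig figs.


Step 1: f/2 = 3/2 = 1.5
Step 2: kB*T = 1.381e-23 * 1770.7 = 2.445e-20
Step 3: <E> = 1.5 * 2.445e-20 = 3.668e-20 J

3.668e-20


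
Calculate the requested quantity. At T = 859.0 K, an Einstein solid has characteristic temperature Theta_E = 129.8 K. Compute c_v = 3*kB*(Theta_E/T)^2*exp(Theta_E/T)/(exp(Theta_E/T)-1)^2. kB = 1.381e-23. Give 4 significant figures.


Step 1: x = Theta_E/T = 129.8/859.0 = 0.1511
Step 2: x^2 = 0.02283
Step 3: exp(x) = 1.163
Step 4: c_v = 3*1.381e-23*0.02283*1.163/(1.163-1)^2 = 4.135e-23

4.135e-23


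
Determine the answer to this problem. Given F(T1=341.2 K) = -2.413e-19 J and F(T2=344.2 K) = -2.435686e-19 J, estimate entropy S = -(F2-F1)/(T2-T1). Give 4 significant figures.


Step 1: dF = F2 - F1 = -2.435686e-19 - (-2.413e-19) = -2.2686e-21 J
Step 2: dT = T2 - T1 = 344.2 - 341.2 = 3 K
Step 3: S = -dF/dT = -(-2.2686e-21)/3 = 7.562e-22 J/K

7.562e-22


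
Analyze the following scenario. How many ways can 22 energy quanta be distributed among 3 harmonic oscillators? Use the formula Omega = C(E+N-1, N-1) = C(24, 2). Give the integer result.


Step 1: Use binomial coefficient C(24, 2)
Step 2: Numerator = 24! / 22!
Step 3: Denominator = 2!
Step 4: Omega = 276

276


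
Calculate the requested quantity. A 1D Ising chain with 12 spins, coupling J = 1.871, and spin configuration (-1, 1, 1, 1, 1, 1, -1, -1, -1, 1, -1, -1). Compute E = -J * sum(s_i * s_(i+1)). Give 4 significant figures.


Step 1: Nearest-neighbor products: -1, 1, 1, 1, 1, -1, 1, 1, -1, -1, 1
Step 2: Sum of products = 3
Step 3: E = -1.871 * 3 = -5.613

-5.613


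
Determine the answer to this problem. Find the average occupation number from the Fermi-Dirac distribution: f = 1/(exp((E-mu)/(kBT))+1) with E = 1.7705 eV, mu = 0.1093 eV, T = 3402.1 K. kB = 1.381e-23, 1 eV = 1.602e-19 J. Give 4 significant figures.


Step 1: (E - mu) = 1.7705 - 0.1093 = 1.661 eV
Step 2: Convert: (E-mu)*eV = 2.661e-19 J
Step 3: x = (E-mu)*eV/(kB*T) = 5.664
Step 4: f = 1/(exp(5.664)+1) = 0.003456

0.003456


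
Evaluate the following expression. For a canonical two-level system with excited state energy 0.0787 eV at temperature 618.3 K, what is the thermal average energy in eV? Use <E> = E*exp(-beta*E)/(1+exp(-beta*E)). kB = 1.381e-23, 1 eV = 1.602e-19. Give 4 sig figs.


Step 1: beta*E = 0.0787*1.602e-19/(1.381e-23*618.3) = 1.477
Step 2: exp(-beta*E) = 0.2284
Step 3: <E> = 0.0787*0.2284/(1+0.2284) = 0.01463 eV

0.01463


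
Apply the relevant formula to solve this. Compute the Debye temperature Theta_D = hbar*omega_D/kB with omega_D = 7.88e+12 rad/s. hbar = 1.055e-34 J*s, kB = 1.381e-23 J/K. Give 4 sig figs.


Step 1: hbar*omega_D = 1.055e-34 * 7.88e+12 = 8.313e-22 J
Step 2: Theta_D = 8.313e-22 / 1.381e-23
Step 3: Theta_D = 60.2 K

60.2


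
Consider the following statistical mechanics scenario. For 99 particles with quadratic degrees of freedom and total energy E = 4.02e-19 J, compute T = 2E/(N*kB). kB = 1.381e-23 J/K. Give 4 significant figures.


Step 1: Numerator = 2*E = 2*4.02e-19 = 8.04e-19 J
Step 2: Denominator = N*kB = 99*1.381e-23 = 1.367e-21
Step 3: T = 8.04e-19 / 1.367e-21 = 588.1 K

588.1


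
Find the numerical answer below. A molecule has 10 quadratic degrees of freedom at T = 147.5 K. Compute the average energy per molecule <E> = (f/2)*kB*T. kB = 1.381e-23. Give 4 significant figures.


Step 1: f/2 = 10/2 = 5
Step 2: kB*T = 1.381e-23 * 147.5 = 2.037e-21
Step 3: <E> = 5 * 2.037e-21 = 1.018e-20 J

1.018e-20


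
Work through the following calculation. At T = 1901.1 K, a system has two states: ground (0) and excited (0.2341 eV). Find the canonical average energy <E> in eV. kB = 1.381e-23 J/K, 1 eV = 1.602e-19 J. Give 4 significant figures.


Step 1: beta*E = 0.2341*1.602e-19/(1.381e-23*1901.1) = 1.428
Step 2: exp(-beta*E) = 0.2397
Step 3: <E> = 0.2341*0.2397/(1+0.2397) = 0.04526 eV

0.04526


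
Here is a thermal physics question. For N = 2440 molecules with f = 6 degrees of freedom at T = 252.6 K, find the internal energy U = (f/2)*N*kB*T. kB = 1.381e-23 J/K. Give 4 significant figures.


Step 1: f/2 = 6/2 = 3.0
Step 2: N*kB*T = 2440*1.381e-23*252.6 = 8.512e-18
Step 3: U = 3.0 * 8.512e-18 = 2.554e-17 J

2.554e-17


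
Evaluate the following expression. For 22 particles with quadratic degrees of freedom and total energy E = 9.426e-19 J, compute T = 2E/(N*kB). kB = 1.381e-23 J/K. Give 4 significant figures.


Step 1: Numerator = 2*E = 2*9.426e-19 = 1.885e-18 J
Step 2: Denominator = N*kB = 22*1.381e-23 = 3.038e-22
Step 3: T = 1.885e-18 / 3.038e-22 = 6205 K

6205


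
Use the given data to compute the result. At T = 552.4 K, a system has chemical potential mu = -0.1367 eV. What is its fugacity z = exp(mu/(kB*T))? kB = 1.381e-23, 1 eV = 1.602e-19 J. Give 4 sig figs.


Step 1: Convert mu to Joules: -0.1367*1.602e-19 = -2.19e-20 J
Step 2: kB*T = 1.381e-23*552.4 = 7.629e-21 J
Step 3: mu/(kB*T) = -2.871
Step 4: z = exp(-2.871) = 0.05666

0.05666


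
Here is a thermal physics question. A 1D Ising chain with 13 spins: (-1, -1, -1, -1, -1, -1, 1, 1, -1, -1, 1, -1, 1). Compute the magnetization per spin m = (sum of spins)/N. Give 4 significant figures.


Step 1: Count up spins (+1): 4, down spins (-1): 9
Step 2: Total magnetization M = 4 - 9 = -5
Step 3: m = M/N = -5/13 = -0.3846

-0.3846


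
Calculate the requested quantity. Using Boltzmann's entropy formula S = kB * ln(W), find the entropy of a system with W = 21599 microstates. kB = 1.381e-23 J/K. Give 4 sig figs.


Step 1: ln(W) = ln(21599) = 9.98
Step 2: S = kB * ln(W) = 1.381e-23 * 9.98
Step 3: S = 1.378e-22 J/K

1.378e-22


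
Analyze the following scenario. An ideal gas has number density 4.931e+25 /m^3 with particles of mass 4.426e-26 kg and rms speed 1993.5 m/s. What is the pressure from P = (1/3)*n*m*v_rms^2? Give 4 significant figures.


Step 1: v_rms^2 = 1993.5^2 = 3.974e+06
Step 2: n*m = 4.931e+25*4.426e-26 = 2.182
Step 3: P = (1/3)*2.182*3.974e+06 = 2.891e+06 Pa

2.891e+06


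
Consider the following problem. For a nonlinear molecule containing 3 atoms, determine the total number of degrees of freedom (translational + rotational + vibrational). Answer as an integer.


Step 1: Translational DOF = 3
Step 2: Rotational DOF (nonlinear) = 3
Step 3: Vibrational DOF = 3*3 - 6 = 3
Step 4: Total = 3 + 3 + 3 = 9

9


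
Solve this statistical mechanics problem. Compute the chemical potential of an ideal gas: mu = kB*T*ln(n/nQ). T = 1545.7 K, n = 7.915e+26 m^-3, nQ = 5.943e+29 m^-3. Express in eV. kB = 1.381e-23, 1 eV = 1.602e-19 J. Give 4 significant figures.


Step 1: n/nQ = 7.915e+26/5.943e+29 = 0.001332
Step 2: ln(n/nQ) = -6.621
Step 3: mu = kB*T*ln(n/nQ) = 2.135e-20*-6.621 = -1.413e-19 J
Step 4: Convert to eV: -1.413e-19/1.602e-19 = -0.8823 eV

-0.8823


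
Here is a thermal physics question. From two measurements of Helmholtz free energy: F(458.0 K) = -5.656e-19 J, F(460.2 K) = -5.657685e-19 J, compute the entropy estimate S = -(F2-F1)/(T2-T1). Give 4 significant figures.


Step 1: dF = F2 - F1 = -5.657685e-19 - (-5.656e-19) = -1.685e-22 J
Step 2: dT = T2 - T1 = 460.2 - 458.0 = 2.2 K
Step 3: S = -dF/dT = -(-1.685e-22)/2.2 = 7.659e-23 J/K

7.659e-23


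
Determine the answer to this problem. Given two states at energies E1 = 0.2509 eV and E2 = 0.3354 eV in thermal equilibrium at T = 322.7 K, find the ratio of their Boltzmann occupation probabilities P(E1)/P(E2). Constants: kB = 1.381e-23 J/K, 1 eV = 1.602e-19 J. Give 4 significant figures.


Step 1: Compute energy difference dE = E1 - E2 = 0.2509 - 0.3354 = -0.0845 eV
Step 2: Convert to Joules: dE_J = -0.0845 * 1.602e-19 = -1.354e-20 J
Step 3: Compute exponent = -dE_J / (kB * T) = -(-1.354e-20) / (1.381e-23 * 322.7) = 3.038
Step 4: P(E1)/P(E2) = exp(3.038) = 20.85

20.85


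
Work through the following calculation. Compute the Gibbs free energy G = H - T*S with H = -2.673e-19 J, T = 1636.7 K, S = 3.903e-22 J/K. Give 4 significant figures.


Step 1: T*S = 1636.7 * 3.903e-22 = 6.388e-19 J
Step 2: G = H - T*S = -2.673e-19 - 6.388e-19
Step 3: G = -9.061e-19 J

-9.061e-19


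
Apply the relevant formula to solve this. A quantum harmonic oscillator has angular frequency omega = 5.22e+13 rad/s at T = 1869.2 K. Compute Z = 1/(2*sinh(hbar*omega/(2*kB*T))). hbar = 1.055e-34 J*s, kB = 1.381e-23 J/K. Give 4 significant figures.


Step 1: Compute x = hbar*omega/(kB*T) = 1.055e-34*5.22e+13/(1.381e-23*1869.2) = 0.2133
Step 2: x/2 = 0.1067
Step 3: sinh(x/2) = 0.1069
Step 4: Z = 1/(2*0.1069) = 4.678

4.678


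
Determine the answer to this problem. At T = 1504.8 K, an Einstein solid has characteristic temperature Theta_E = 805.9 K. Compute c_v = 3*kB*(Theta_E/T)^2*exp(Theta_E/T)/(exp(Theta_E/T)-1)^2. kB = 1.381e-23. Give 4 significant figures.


Step 1: x = Theta_E/T = 805.9/1504.8 = 0.5356
Step 2: x^2 = 0.2868
Step 3: exp(x) = 1.708
Step 4: c_v = 3*1.381e-23*0.2868*1.708/(1.708-1)^2 = 4.045e-23

4.045e-23


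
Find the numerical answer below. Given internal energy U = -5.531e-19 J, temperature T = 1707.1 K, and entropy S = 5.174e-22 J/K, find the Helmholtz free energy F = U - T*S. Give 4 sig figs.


Step 1: T*S = 1707.1 * 5.174e-22 = 8.833e-19 J
Step 2: F = U - T*S = -5.531e-19 - 8.833e-19
Step 3: F = -1.436e-18 J

-1.436e-18


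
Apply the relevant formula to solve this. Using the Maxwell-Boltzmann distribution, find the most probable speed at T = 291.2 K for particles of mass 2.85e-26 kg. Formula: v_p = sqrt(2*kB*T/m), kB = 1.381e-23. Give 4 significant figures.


Step 1: Numerator = 2*kB*T = 2*1.381e-23*291.2 = 8.043e-21
Step 2: Ratio = 8.043e-21 / 2.85e-26 = 2.822e+05
Step 3: v_p = sqrt(2.822e+05) = 531.2 m/s

531.2


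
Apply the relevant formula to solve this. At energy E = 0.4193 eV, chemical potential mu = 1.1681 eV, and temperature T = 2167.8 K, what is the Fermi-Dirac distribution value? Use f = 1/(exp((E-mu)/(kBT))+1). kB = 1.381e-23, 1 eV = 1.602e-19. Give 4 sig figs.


Step 1: (E - mu) = 0.4193 - 1.1681 = -0.7488 eV
Step 2: Convert: (E-mu)*eV = -1.2e-19 J
Step 3: x = (E-mu)*eV/(kB*T) = -4.007
Step 4: f = 1/(exp(-4.007)+1) = 0.9821

0.9821


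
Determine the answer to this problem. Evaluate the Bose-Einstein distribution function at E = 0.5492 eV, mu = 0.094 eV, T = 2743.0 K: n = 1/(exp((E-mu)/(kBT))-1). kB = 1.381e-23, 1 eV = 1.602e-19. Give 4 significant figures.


Step 1: (E - mu) = 0.4552 eV
Step 2: x = (E-mu)*eV/(kB*T) = 0.4552*1.602e-19/(1.381e-23*2743.0) = 1.925
Step 3: exp(x) = 6.856
Step 4: n = 1/(exp(x)-1) = 0.1708

0.1708


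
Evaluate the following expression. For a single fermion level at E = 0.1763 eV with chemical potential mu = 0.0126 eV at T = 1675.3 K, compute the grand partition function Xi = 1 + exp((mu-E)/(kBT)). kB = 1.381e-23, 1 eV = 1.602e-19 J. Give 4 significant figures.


Step 1: (mu - E) = 0.0126 - 0.1763 = -0.1637 eV
Step 2: x = (mu-E)*eV/(kB*T) = -0.1637*1.602e-19/(1.381e-23*1675.3) = -1.134
Step 3: exp(x) = 0.3219
Step 4: Xi = 1 + 0.3219 = 1.322

1.322


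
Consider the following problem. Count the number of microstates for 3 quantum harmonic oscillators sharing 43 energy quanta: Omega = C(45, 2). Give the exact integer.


Step 1: Use binomial coefficient C(45, 2)
Step 2: Numerator = 45! / 43!
Step 3: Denominator = 2!
Step 4: Omega = 990

990


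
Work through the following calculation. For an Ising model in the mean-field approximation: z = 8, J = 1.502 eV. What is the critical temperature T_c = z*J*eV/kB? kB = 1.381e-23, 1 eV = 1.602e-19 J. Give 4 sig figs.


Step 1: z*J = 8*1.502 = 12.02 eV
Step 2: Convert to Joules: 12.02*1.602e-19 = 1.925e-18 J
Step 3: T_c = 1.925e-18 / 1.381e-23 = 1.394e+05 K

1.394e+05


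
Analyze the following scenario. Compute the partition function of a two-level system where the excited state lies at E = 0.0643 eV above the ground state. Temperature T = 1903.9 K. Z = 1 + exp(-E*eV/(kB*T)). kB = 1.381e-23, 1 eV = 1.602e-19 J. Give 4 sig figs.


Step 1: Compute beta*E = E*eV/(kB*T) = 0.0643*1.602e-19/(1.381e-23*1903.9) = 0.3918
Step 2: exp(-beta*E) = exp(-0.3918) = 0.6759
Step 3: Z = 1 + 0.6759 = 1.676

1.676


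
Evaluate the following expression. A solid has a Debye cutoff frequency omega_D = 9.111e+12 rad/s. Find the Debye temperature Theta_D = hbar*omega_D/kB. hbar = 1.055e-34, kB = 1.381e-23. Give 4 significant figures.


Step 1: hbar*omega_D = 1.055e-34 * 9.111e+12 = 9.612e-22 J
Step 2: Theta_D = 9.612e-22 / 1.381e-23
Step 3: Theta_D = 69.6 K

69.6


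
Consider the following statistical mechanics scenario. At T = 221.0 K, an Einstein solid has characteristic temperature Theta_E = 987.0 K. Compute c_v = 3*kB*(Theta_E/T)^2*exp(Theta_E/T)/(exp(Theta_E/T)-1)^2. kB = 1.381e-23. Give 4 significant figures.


Step 1: x = Theta_E/T = 987.0/221.0 = 4.466
Step 2: x^2 = 19.95
Step 3: exp(x) = 87.01
Step 4: c_v = 3*1.381e-23*19.95*87.01/(87.01-1)^2 = 9.719e-24

9.719e-24


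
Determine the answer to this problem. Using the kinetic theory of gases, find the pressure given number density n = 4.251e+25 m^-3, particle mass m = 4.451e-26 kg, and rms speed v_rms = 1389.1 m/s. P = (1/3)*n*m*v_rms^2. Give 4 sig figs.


Step 1: v_rms^2 = 1389.1^2 = 1.93e+06
Step 2: n*m = 4.251e+25*4.451e-26 = 1.892
Step 3: P = (1/3)*1.892*1.93e+06 = 1.217e+06 Pa

1.217e+06


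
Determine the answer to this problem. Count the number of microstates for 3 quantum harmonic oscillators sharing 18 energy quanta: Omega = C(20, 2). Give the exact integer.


Step 1: Use binomial coefficient C(20, 2)
Step 2: Numerator = 20! / 18!
Step 3: Denominator = 2!
Step 4: Omega = 190

190


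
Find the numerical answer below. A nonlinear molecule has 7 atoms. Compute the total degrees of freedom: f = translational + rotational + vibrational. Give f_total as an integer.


Step 1: Translational DOF = 3
Step 2: Rotational DOF (nonlinear) = 3
Step 3: Vibrational DOF = 3*7 - 6 = 15
Step 4: Total = 3 + 3 + 15 = 21

21


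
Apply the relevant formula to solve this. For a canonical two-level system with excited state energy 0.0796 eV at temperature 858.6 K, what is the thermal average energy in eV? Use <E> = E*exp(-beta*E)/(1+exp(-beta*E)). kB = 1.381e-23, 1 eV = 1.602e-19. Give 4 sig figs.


Step 1: beta*E = 0.0796*1.602e-19/(1.381e-23*858.6) = 1.075
Step 2: exp(-beta*E) = 0.3411
Step 3: <E> = 0.0796*0.3411/(1+0.3411) = 0.02025 eV

0.02025


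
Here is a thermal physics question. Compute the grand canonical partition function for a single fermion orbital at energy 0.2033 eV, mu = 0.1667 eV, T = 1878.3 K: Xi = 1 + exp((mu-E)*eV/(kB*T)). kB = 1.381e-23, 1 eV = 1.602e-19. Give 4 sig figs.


Step 1: (mu - E) = 0.1667 - 0.2033 = -0.0366 eV
Step 2: x = (mu-E)*eV/(kB*T) = -0.0366*1.602e-19/(1.381e-23*1878.3) = -0.226
Step 3: exp(x) = 0.7977
Step 4: Xi = 1 + 0.7977 = 1.798

1.798


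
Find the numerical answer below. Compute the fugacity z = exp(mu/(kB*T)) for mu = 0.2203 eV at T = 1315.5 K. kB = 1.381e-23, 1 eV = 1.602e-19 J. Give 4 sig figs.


Step 1: Convert mu to Joules: 0.2203*1.602e-19 = 3.529e-20 J
Step 2: kB*T = 1.381e-23*1315.5 = 1.817e-20 J
Step 3: mu/(kB*T) = 1.943
Step 4: z = exp(1.943) = 6.977

6.977


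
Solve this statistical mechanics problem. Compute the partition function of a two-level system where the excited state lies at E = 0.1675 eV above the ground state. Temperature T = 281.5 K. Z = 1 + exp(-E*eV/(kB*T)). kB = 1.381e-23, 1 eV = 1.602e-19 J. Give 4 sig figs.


Step 1: Compute beta*E = E*eV/(kB*T) = 0.1675*1.602e-19/(1.381e-23*281.5) = 6.902
Step 2: exp(-beta*E) = exp(-6.902) = 0.001005
Step 3: Z = 1 + 0.001005 = 1.001

1.001


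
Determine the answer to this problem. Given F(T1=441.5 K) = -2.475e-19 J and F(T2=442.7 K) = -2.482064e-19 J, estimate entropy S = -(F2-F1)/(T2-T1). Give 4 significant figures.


Step 1: dF = F2 - F1 = -2.482064e-19 - (-2.475e-19) = -7.064e-22 J
Step 2: dT = T2 - T1 = 442.7 - 441.5 = 1.2 K
Step 3: S = -dF/dT = -(-7.064e-22)/1.2 = 5.887e-22 J/K

5.887e-22


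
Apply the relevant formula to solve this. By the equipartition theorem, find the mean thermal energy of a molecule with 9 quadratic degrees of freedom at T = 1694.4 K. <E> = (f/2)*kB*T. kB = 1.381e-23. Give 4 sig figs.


Step 1: f/2 = 9/2 = 4.5
Step 2: kB*T = 1.381e-23 * 1694.4 = 2.34e-20
Step 3: <E> = 4.5 * 2.34e-20 = 1.053e-19 J

1.053e-19


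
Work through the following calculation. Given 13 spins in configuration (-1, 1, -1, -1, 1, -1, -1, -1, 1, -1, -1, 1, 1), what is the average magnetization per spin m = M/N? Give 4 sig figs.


Step 1: Count up spins (+1): 5, down spins (-1): 8
Step 2: Total magnetization M = 5 - 8 = -3
Step 3: m = M/N = -3/13 = -0.2308

-0.2308


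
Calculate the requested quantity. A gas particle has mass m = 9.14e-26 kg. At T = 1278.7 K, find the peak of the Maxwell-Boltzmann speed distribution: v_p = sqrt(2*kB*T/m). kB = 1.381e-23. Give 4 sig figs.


Step 1: Numerator = 2*kB*T = 2*1.381e-23*1278.7 = 3.532e-20
Step 2: Ratio = 3.532e-20 / 9.14e-26 = 3.864e+05
Step 3: v_p = sqrt(3.864e+05) = 621.6 m/s

621.6


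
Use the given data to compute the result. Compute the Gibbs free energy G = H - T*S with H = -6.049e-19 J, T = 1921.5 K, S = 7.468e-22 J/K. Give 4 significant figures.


Step 1: T*S = 1921.5 * 7.468e-22 = 1.435e-18 J
Step 2: G = H - T*S = -6.049e-19 - 1.435e-18
Step 3: G = -2.04e-18 J

-2.04e-18


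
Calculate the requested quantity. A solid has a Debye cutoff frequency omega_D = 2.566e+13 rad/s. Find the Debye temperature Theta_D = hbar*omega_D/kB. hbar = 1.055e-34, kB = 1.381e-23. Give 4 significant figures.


Step 1: hbar*omega_D = 1.055e-34 * 2.566e+13 = 2.707e-21 J
Step 2: Theta_D = 2.707e-21 / 1.381e-23
Step 3: Theta_D = 196 K

196


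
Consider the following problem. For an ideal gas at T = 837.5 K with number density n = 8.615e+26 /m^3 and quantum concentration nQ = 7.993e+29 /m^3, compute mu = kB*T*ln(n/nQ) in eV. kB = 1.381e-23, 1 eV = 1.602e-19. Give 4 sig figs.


Step 1: n/nQ = 8.615e+26/7.993e+29 = 0.001078
Step 2: ln(n/nQ) = -6.833
Step 3: mu = kB*T*ln(n/nQ) = 1.157e-20*-6.833 = -7.903e-20 J
Step 4: Convert to eV: -7.903e-20/1.602e-19 = -0.4933 eV

-0.4933


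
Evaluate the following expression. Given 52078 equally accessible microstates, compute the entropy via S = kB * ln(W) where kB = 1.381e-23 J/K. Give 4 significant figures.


Step 1: ln(W) = ln(52078) = 10.86
Step 2: S = kB * ln(W) = 1.381e-23 * 10.86
Step 3: S = 1.5e-22 J/K

1.5e-22


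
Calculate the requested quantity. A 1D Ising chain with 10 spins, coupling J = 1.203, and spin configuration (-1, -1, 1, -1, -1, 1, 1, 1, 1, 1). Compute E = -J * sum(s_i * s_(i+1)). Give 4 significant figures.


Step 1: Nearest-neighbor products: 1, -1, -1, 1, -1, 1, 1, 1, 1
Step 2: Sum of products = 3
Step 3: E = -1.203 * 3 = -3.609

-3.609


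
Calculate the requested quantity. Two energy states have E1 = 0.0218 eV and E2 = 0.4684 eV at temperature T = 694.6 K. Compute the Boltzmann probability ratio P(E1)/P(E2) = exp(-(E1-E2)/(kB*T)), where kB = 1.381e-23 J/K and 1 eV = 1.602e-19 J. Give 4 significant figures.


Step 1: Compute energy difference dE = E1 - E2 = 0.0218 - 0.4684 = -0.4466 eV
Step 2: Convert to Joules: dE_J = -0.4466 * 1.602e-19 = -7.155e-20 J
Step 3: Compute exponent = -dE_J / (kB * T) = -(-7.155e-20) / (1.381e-23 * 694.6) = 7.459
Step 4: P(E1)/P(E2) = exp(7.459) = 1735

1735


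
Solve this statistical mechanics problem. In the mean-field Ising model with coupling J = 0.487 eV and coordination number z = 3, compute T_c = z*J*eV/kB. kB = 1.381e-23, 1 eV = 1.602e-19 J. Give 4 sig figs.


Step 1: z*J = 3*0.487 = 1.461 eV
Step 2: Convert to Joules: 1.461*1.602e-19 = 2.341e-19 J
Step 3: T_c = 2.341e-19 / 1.381e-23 = 1.695e+04 K

1.695e+04


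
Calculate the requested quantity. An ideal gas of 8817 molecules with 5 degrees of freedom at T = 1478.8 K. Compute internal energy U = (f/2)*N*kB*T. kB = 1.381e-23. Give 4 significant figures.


Step 1: f/2 = 5/2 = 2.5
Step 2: N*kB*T = 8817*1.381e-23*1478.8 = 1.801e-16
Step 3: U = 2.5 * 1.801e-16 = 4.502e-16 J

4.502e-16


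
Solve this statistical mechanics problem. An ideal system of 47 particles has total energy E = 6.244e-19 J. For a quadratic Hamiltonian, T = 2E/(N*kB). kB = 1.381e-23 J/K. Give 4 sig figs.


Step 1: Numerator = 2*E = 2*6.244e-19 = 1.249e-18 J
Step 2: Denominator = N*kB = 47*1.381e-23 = 6.491e-22
Step 3: T = 1.249e-18 / 6.491e-22 = 1924 K

1924


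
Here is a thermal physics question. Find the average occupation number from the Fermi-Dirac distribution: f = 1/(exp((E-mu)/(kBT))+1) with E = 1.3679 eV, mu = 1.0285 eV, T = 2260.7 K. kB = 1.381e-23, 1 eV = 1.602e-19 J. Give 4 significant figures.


Step 1: (E - mu) = 1.3679 - 1.0285 = 0.3394 eV
Step 2: Convert: (E-mu)*eV = 5.437e-20 J
Step 3: x = (E-mu)*eV/(kB*T) = 1.742
Step 4: f = 1/(exp(1.742)+1) = 0.1491

0.1491


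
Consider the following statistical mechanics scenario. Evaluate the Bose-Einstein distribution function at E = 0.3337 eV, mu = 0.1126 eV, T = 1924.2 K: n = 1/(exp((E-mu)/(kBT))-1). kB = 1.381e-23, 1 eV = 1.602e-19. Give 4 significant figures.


Step 1: (E - mu) = 0.2211 eV
Step 2: x = (E-mu)*eV/(kB*T) = 0.2211*1.602e-19/(1.381e-23*1924.2) = 1.333
Step 3: exp(x) = 3.792
Step 4: n = 1/(exp(x)-1) = 0.3581

0.3581


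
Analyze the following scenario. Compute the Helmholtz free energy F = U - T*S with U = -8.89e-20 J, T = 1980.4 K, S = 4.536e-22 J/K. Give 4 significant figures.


Step 1: T*S = 1980.4 * 4.536e-22 = 8.983e-19 J
Step 2: F = U - T*S = -8.89e-20 - 8.983e-19
Step 3: F = -9.872e-19 J

-9.872e-19


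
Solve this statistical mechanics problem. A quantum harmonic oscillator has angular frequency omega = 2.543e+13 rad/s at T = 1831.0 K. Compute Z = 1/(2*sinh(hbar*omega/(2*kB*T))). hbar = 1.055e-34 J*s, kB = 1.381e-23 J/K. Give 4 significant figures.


Step 1: Compute x = hbar*omega/(kB*T) = 1.055e-34*2.543e+13/(1.381e-23*1831.0) = 0.1061
Step 2: x/2 = 0.05305
Step 3: sinh(x/2) = 0.05308
Step 4: Z = 1/(2*0.05308) = 9.421

9.421


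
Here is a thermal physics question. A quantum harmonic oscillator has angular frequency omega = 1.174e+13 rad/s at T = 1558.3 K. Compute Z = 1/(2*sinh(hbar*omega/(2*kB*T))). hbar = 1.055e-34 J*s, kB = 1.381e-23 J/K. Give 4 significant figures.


Step 1: Compute x = hbar*omega/(kB*T) = 1.055e-34*1.174e+13/(1.381e-23*1558.3) = 0.05755
Step 2: x/2 = 0.02878
Step 3: sinh(x/2) = 0.02878
Step 4: Z = 1/(2*0.02878) = 17.37

17.37


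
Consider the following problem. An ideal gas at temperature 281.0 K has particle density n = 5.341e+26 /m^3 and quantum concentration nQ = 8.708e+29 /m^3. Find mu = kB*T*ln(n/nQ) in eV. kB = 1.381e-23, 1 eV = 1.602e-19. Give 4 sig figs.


Step 1: n/nQ = 5.341e+26/8.708e+29 = 0.0006133
Step 2: ln(n/nQ) = -7.397
Step 3: mu = kB*T*ln(n/nQ) = 3.881e-21*-7.397 = -2.87e-20 J
Step 4: Convert to eV: -2.87e-20/1.602e-19 = -0.1792 eV

-0.1792


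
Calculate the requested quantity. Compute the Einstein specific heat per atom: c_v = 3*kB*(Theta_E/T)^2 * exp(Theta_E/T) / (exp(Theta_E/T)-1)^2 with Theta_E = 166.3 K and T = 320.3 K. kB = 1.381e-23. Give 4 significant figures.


Step 1: x = Theta_E/T = 166.3/320.3 = 0.5192
Step 2: x^2 = 0.2696
Step 3: exp(x) = 1.681
Step 4: c_v = 3*1.381e-23*0.2696*1.681/(1.681-1)^2 = 4.051e-23

4.051e-23


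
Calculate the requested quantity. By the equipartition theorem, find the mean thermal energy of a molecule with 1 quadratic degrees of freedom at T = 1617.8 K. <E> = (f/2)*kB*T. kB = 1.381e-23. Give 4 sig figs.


Step 1: f/2 = 1/2 = 0.5
Step 2: kB*T = 1.381e-23 * 1617.8 = 2.234e-20
Step 3: <E> = 0.5 * 2.234e-20 = 1.117e-20 J

1.117e-20


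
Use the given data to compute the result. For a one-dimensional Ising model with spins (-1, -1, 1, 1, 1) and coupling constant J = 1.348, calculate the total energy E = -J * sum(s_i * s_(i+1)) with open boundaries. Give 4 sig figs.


Step 1: Nearest-neighbor products: 1, -1, 1, 1
Step 2: Sum of products = 2
Step 3: E = -1.348 * 2 = -2.696

-2.696


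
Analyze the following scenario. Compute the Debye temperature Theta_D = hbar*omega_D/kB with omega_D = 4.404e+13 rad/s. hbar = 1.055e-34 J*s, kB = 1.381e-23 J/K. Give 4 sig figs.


Step 1: hbar*omega_D = 1.055e-34 * 4.404e+13 = 4.646e-21 J
Step 2: Theta_D = 4.646e-21 / 1.381e-23
Step 3: Theta_D = 336.4 K

336.4


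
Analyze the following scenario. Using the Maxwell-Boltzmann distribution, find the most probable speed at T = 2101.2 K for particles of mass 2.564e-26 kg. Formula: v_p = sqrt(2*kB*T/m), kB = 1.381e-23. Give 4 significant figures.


Step 1: Numerator = 2*kB*T = 2*1.381e-23*2101.2 = 5.804e-20
Step 2: Ratio = 5.804e-20 / 2.564e-26 = 2.263e+06
Step 3: v_p = sqrt(2.263e+06) = 1504 m/s

1504


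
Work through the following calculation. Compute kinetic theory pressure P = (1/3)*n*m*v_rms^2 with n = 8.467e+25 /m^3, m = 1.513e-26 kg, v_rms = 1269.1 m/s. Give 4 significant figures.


Step 1: v_rms^2 = 1269.1^2 = 1.611e+06
Step 2: n*m = 8.467e+25*1.513e-26 = 1.281
Step 3: P = (1/3)*1.281*1.611e+06 = 6.878e+05 Pa

6.878e+05


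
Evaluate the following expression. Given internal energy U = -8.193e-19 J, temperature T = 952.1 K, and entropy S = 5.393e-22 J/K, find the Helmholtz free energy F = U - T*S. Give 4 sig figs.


Step 1: T*S = 952.1 * 5.393e-22 = 5.135e-19 J
Step 2: F = U - T*S = -8.193e-19 - 5.135e-19
Step 3: F = -1.333e-18 J

-1.333e-18


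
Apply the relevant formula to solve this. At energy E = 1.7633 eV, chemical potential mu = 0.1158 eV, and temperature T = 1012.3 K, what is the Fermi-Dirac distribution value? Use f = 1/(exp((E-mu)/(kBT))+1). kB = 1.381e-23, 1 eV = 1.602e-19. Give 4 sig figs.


Step 1: (E - mu) = 1.7633 - 0.1158 = 1.648 eV
Step 2: Convert: (E-mu)*eV = 2.639e-19 J
Step 3: x = (E-mu)*eV/(kB*T) = 18.88
Step 4: f = 1/(exp(18.88)+1) = 6.322e-09

6.322e-09


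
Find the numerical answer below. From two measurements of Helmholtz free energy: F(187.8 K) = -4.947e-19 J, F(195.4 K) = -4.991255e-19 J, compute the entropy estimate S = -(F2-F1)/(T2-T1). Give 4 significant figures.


Step 1: dF = F2 - F1 = -4.991255e-19 - (-4.947e-19) = -4.4255e-21 J
Step 2: dT = T2 - T1 = 195.4 - 187.8 = 7.6 K
Step 3: S = -dF/dT = -(-4.4255e-21)/7.6 = 5.823e-22 J/K

5.823e-22


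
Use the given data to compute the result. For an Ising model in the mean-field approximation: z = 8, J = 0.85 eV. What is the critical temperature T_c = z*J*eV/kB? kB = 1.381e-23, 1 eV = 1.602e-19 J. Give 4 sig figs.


Step 1: z*J = 8*0.85 = 6.8 eV
Step 2: Convert to Joules: 6.8*1.602e-19 = 1.089e-18 J
Step 3: T_c = 1.089e-18 / 1.381e-23 = 7.888e+04 K

7.888e+04


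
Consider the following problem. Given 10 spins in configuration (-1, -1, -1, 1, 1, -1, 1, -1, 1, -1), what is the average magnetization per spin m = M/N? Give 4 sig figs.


Step 1: Count up spins (+1): 4, down spins (-1): 6
Step 2: Total magnetization M = 4 - 6 = -2
Step 3: m = M/N = -2/10 = -0.2

-0.2


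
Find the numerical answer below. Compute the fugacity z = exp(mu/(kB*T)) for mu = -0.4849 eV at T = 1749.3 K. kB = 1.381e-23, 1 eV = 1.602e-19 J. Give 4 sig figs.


Step 1: Convert mu to Joules: -0.4849*1.602e-19 = -7.768e-20 J
Step 2: kB*T = 1.381e-23*1749.3 = 2.416e-20 J
Step 3: mu/(kB*T) = -3.216
Step 4: z = exp(-3.216) = 0.04013

0.04013


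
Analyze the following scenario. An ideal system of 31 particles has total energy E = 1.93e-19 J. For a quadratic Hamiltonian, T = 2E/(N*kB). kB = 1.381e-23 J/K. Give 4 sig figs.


Step 1: Numerator = 2*E = 2*1.93e-19 = 3.86e-19 J
Step 2: Denominator = N*kB = 31*1.381e-23 = 4.281e-22
Step 3: T = 3.86e-19 / 4.281e-22 = 901.6 K

901.6


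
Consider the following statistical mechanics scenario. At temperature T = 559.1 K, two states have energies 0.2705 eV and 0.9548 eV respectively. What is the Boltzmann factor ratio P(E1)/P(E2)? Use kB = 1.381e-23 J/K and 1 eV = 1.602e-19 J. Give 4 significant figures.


Step 1: Compute energy difference dE = E1 - E2 = 0.2705 - 0.9548 = -0.6843 eV
Step 2: Convert to Joules: dE_J = -0.6843 * 1.602e-19 = -1.096e-19 J
Step 3: Compute exponent = -dE_J / (kB * T) = -(-1.096e-19) / (1.381e-23 * 559.1) = 14.2
Step 4: P(E1)/P(E2) = exp(14.2) = 1.466e+06

1.466e+06


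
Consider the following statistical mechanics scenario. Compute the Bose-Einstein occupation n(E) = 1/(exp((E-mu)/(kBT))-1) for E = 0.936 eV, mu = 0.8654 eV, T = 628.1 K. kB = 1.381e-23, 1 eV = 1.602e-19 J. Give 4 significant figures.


Step 1: (E - mu) = 0.0706 eV
Step 2: x = (E-mu)*eV/(kB*T) = 0.0706*1.602e-19/(1.381e-23*628.1) = 1.304
Step 3: exp(x) = 3.684
Step 4: n = 1/(exp(x)-1) = 0.3726

0.3726


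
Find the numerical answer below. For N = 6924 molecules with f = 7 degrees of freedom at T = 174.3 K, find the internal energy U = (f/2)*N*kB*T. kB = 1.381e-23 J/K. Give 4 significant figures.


Step 1: f/2 = 7/2 = 3.5
Step 2: N*kB*T = 6924*1.381e-23*174.3 = 1.667e-17
Step 3: U = 3.5 * 1.667e-17 = 5.833e-17 J

5.833e-17


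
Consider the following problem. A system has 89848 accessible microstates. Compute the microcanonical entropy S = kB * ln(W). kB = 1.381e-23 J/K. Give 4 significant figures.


Step 1: ln(W) = ln(89848) = 11.41
Step 2: S = kB * ln(W) = 1.381e-23 * 11.41
Step 3: S = 1.575e-22 J/K

1.575e-22


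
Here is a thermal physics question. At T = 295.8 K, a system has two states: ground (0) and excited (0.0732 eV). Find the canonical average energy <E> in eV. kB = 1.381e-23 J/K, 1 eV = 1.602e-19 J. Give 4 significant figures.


Step 1: beta*E = 0.0732*1.602e-19/(1.381e-23*295.8) = 2.871
Step 2: exp(-beta*E) = 0.05666
Step 3: <E> = 0.0732*0.05666/(1+0.05666) = 0.003925 eV

0.003925


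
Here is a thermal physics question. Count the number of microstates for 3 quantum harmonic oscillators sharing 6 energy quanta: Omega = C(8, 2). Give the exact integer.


Step 1: Use binomial coefficient C(8, 2)
Step 2: Numerator = 8! / 6!
Step 3: Denominator = 2!
Step 4: Omega = 28

28


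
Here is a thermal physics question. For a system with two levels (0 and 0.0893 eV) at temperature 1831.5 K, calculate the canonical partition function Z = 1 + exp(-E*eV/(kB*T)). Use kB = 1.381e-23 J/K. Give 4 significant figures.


Step 1: Compute beta*E = E*eV/(kB*T) = 0.0893*1.602e-19/(1.381e-23*1831.5) = 0.5656
Step 2: exp(-beta*E) = exp(-0.5656) = 0.568
Step 3: Z = 1 + 0.568 = 1.568

1.568


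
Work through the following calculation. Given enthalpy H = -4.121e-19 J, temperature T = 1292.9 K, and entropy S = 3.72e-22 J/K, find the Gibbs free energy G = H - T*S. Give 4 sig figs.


Step 1: T*S = 1292.9 * 3.72e-22 = 4.81e-19 J
Step 2: G = H - T*S = -4.121e-19 - 4.81e-19
Step 3: G = -8.931e-19 J

-8.931e-19


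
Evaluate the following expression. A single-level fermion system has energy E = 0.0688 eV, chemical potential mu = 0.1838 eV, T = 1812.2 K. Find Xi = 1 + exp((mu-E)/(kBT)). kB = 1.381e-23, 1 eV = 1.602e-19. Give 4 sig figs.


Step 1: (mu - E) = 0.1838 - 0.0688 = 0.115 eV
Step 2: x = (mu-E)*eV/(kB*T) = 0.115*1.602e-19/(1.381e-23*1812.2) = 0.7361
Step 3: exp(x) = 2.088
Step 4: Xi = 1 + 2.088 = 3.088

3.088


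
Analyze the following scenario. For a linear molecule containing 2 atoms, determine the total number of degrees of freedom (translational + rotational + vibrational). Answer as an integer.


Step 1: Translational DOF = 3
Step 2: Rotational DOF (linear) = 2
Step 3: Vibrational DOF = 3*2 - 5 = 1
Step 4: Total = 3 + 2 + 1 = 6

6


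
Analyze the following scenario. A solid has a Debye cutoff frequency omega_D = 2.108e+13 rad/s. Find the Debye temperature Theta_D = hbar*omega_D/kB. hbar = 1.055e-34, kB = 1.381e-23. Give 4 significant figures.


Step 1: hbar*omega_D = 1.055e-34 * 2.108e+13 = 2.224e-21 J
Step 2: Theta_D = 2.224e-21 / 1.381e-23
Step 3: Theta_D = 161 K

161


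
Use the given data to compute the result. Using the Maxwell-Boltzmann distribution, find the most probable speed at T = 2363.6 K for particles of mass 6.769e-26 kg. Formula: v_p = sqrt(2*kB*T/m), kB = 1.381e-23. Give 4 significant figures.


Step 1: Numerator = 2*kB*T = 2*1.381e-23*2363.6 = 6.528e-20
Step 2: Ratio = 6.528e-20 / 6.769e-26 = 9.644e+05
Step 3: v_p = sqrt(9.644e+05) = 982.1 m/s

982.1


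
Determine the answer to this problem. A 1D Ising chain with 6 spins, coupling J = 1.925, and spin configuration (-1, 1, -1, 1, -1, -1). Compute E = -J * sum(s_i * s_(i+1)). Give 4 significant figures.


Step 1: Nearest-neighbor products: -1, -1, -1, -1, 1
Step 2: Sum of products = -3
Step 3: E = -1.925 * -3 = 5.775

5.775


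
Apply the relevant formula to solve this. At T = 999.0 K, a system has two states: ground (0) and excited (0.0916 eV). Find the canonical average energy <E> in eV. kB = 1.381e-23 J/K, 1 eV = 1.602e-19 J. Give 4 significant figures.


Step 1: beta*E = 0.0916*1.602e-19/(1.381e-23*999.0) = 1.064
Step 2: exp(-beta*E) = 0.3452
Step 3: <E> = 0.0916*0.3452/(1+0.3452) = 0.02351 eV

0.02351


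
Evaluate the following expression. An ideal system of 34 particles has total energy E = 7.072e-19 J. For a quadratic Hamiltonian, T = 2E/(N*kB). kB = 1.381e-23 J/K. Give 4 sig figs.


Step 1: Numerator = 2*E = 2*7.072e-19 = 1.414e-18 J
Step 2: Denominator = N*kB = 34*1.381e-23 = 4.695e-22
Step 3: T = 1.414e-18 / 4.695e-22 = 3012 K

3012


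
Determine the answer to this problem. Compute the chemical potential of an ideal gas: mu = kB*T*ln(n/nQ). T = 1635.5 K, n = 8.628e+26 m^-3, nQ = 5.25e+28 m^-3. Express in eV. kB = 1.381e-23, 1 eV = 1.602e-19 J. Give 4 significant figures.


Step 1: n/nQ = 8.628e+26/5.25e+28 = 0.01643
Step 2: ln(n/nQ) = -4.108
Step 3: mu = kB*T*ln(n/nQ) = 2.259e-20*-4.108 = -9.279e-20 J
Step 4: Convert to eV: -9.279e-20/1.602e-19 = -0.5792 eV

-0.5792


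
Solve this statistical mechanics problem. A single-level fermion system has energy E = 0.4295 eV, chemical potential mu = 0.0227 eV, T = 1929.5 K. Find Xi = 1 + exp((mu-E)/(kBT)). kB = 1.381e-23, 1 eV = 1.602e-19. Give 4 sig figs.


Step 1: (mu - E) = 0.0227 - 0.4295 = -0.4068 eV
Step 2: x = (mu-E)*eV/(kB*T) = -0.4068*1.602e-19/(1.381e-23*1929.5) = -2.446
Step 3: exp(x) = 0.08666
Step 4: Xi = 1 + 0.08666 = 1.087

1.087


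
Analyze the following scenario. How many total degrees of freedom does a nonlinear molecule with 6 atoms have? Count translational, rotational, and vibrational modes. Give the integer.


Step 1: Translational DOF = 3
Step 2: Rotational DOF (nonlinear) = 3
Step 3: Vibrational DOF = 3*6 - 6 = 12
Step 4: Total = 3 + 3 + 12 = 18

18


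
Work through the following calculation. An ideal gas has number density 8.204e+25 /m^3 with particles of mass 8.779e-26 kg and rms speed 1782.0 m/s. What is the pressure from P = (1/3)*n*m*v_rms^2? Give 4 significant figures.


Step 1: v_rms^2 = 1782.0^2 = 3.176e+06
Step 2: n*m = 8.204e+25*8.779e-26 = 7.202
Step 3: P = (1/3)*7.202*3.176e+06 = 7.624e+06 Pa

7.624e+06


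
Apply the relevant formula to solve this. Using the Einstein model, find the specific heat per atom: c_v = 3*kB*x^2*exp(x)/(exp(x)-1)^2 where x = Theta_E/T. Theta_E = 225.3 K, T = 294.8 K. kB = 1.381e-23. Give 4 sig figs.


Step 1: x = Theta_E/T = 225.3/294.8 = 0.7642
Step 2: x^2 = 0.5841
Step 3: exp(x) = 2.147
Step 4: c_v = 3*1.381e-23*0.5841*2.147/(2.147-1)^2 = 3.947e-23

3.947e-23


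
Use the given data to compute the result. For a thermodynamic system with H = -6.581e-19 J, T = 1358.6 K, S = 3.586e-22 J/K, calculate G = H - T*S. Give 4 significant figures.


Step 1: T*S = 1358.6 * 3.586e-22 = 4.872e-19 J
Step 2: G = H - T*S = -6.581e-19 - 4.872e-19
Step 3: G = -1.145e-18 J

-1.145e-18


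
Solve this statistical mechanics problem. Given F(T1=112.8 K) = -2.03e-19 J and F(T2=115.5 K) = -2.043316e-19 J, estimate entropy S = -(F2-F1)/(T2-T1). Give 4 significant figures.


Step 1: dF = F2 - F1 = -2.043316e-19 - (-2.03e-19) = -1.3316e-21 J
Step 2: dT = T2 - T1 = 115.5 - 112.8 = 2.7 K
Step 3: S = -dF/dT = -(-1.3316e-21)/2.7 = 4.932e-22 J/K

4.932e-22


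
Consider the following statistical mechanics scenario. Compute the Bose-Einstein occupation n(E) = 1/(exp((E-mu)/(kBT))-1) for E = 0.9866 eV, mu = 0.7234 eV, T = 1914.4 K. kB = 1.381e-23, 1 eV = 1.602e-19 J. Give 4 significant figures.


Step 1: (E - mu) = 0.2632 eV
Step 2: x = (E-mu)*eV/(kB*T) = 0.2632*1.602e-19/(1.381e-23*1914.4) = 1.595
Step 3: exp(x) = 4.928
Step 4: n = 1/(exp(x)-1) = 0.2546

0.2546
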